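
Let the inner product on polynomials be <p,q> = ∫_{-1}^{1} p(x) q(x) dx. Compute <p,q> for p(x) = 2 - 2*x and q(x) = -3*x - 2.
<p,q> = -4

Expand the product: p(x)·q(x) = 6*x^2 - 2*x - 4.
∫_{-1}^{1} of each monomial x^k gives [2/(k+1) if k even, 0 if k odd]. Integrating term-by-term (or equivalently evaluating the antiderivative F(x) = 2*x^3 - x^2 - 4*x at the endpoints):
  F(1) − F(−1) = -3 − (1) = -4.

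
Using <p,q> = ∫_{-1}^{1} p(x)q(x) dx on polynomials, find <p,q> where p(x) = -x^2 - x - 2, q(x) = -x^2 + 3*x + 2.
<p,q> = -48/5

Expand the product: p(x)·q(x) = x^4 - 2*x^3 - 3*x^2 - 8*x - 4.
∫_{-1}^{1} of each monomial x^k gives [2/(k+1) if k even, 0 if k odd]. Integrating term-by-term (or equivalently evaluating the antiderivative F(x) = x^5/5 - x^4/2 - x^3 - 4*x^2 - 4*x at the endpoints):
  F(1) − F(−1) = -93/10 − (3/10) = -48/5.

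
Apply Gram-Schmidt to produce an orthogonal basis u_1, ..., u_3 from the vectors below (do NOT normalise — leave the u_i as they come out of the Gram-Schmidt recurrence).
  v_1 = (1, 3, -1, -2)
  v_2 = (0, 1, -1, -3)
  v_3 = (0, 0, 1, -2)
Orthogonal basis:
  u_1 = (1, 3, -1, -2)
  u_2 = (-2/3, -1, -1/3, -5/3)
  u_3 = (17/65, 6/65, 93/65, -29/65)

Apply the Gram-Schmidt recurrence
  u_1 = v_1
  u_i = v_i − Σ_{j<i} ((v_i · u_j) / (u_j · u_j)) · u_j.

Step by step this gives:
  u_1 = (1, 3, -1, -2)
  u_2 = (-2/3, -1, -1/3, -5/3)
  u_3 = (17/65, 6/65, 93/65, -29/65)

Orthogonality check:
  u_2 · u_1 = 0 (should be 0)
  u_3 · u_1 = 0 (should be 0)
  u_3 · u_2 = 0 (should be 0)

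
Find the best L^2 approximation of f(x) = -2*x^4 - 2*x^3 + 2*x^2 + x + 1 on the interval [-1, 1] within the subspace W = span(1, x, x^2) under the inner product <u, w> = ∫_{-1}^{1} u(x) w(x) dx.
g(x) = 2*x^2/7 - x/5 + 41/35

The best approximation g ∈ W is the orthogonal projection of f onto W. Writing g = a_0 + a_1 x + a_2 x^2, the coefficients solve the normal equations G · a = b where
  G_{ij} = <φ_i, φ_j> and b_i = <f, φ_i>, with φ_0 = 1, φ_1 = x, φ_2 = x^2.
G =
  [2, 0, 2/3]
  [0, 2/3, 0]
  [2/3, 0, 2/5],
b = (38/15, -2/15, 94/105).
Solving gives a_0 = 41/35, a_1 = -1/5, a_2 = 2/7, so
  g(x) = 2*x^2/7 - x/5 + 41/35.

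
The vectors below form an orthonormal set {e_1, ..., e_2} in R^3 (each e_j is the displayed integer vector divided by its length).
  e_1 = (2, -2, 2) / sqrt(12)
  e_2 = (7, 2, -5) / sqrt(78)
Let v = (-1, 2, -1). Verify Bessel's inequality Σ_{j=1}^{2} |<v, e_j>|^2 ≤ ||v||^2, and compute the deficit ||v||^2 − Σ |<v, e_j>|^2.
Σ |<v, e_j>|^2 = 70/13; ||v||^2 = 6; deficit = 8/13

Write each e_j = u_j / sqrt(<u_j, u_j>) where u_j is the displayed integer vector. Then <v, e_j> = <v, u_j> / sqrt(<u_j, u_j>), so |<v, e_j>|^2 = <v, u_j>^2 / <u_j, u_j>.
Coefficients: <v, e_1> = -8/sqrt(12), <v, e_2> = 2/sqrt(78).
Square and sum: Σ |<v, e_j>|^2 = 70/13.
Compute ||v||^2 = v·v = 6.
Deficit = 6 − 70/13 = 8/13 ≥ 0, confirming Bessel's inequality. (The deficit equals ||v − Σ <v,e_j> e_j||^2, the squared distance from v to span{e_j}.)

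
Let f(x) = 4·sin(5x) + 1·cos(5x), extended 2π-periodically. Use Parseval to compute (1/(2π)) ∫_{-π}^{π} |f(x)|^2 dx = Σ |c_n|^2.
Σ |c_n|^2 = 17/2

Expand |f|^2 and use orthogonality of {sin(nx), cos(mx)} on [-π, π]:
  ∫_{-π}^{π} sin(nx)^2 dx = π, ∫ cos(mx)^2 dx = π, and cross terms integrate to 0.
So ∫_{-π}^{π} f(x)^2 dx = 4^2 · π + 1^2 · π = (16 + 1)π.
Divide by 2π: (16 + 1)/2 = 17/2.
By Parseval, this equals Σ |c_n|^2.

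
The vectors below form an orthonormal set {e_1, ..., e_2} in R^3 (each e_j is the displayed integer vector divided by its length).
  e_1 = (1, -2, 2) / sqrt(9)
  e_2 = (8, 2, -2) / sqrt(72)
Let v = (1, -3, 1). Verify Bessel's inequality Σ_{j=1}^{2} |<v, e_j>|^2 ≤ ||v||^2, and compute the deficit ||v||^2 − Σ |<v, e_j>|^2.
Σ |<v, e_j>|^2 = 9; ||v||^2 = 11; deficit = 2

Write each e_j = u_j / sqrt(<u_j, u_j>) where u_j is the displayed integer vector. Then <v, e_j> = <v, u_j> / sqrt(<u_j, u_j>), so |<v, e_j>|^2 = <v, u_j>^2 / <u_j, u_j>.
Coefficients: <v, e_1> = 9/sqrt(9), <v, e_2> = 0/sqrt(72).
Square and sum: Σ |<v, e_j>|^2 = 9.
Compute ||v||^2 = v·v = 11.
Deficit = 11 − 9 = 2 ≥ 0, confirming Bessel's inequality. (The deficit equals ||v − Σ <v,e_j> e_j||^2, the squared distance from v to span{e_j}.)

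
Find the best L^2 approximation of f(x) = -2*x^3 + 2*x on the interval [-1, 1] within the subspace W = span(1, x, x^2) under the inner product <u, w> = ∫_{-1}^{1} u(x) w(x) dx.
g(x) = 4*x/5

The best approximation g ∈ W is the orthogonal projection of f onto W. Writing g = a_0 + a_1 x + a_2 x^2, the coefficients solve the normal equations G · a = b where
  G_{ij} = <φ_i, φ_j> and b_i = <f, φ_i>, with φ_0 = 1, φ_1 = x, φ_2 = x^2.
G =
  [2, 0, 2/3]
  [0, 2/3, 0]
  [2/3, 0, 2/5],
b = (0, 8/15, 0).
Solving gives a_0 = 0, a_1 = 4/5, a_2 = 0, so
  g(x) = 4*x/5.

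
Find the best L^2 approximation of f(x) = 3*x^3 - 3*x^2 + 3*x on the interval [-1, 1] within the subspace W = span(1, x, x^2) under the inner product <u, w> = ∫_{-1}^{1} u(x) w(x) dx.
g(x) = -3*x^2 + 24*x/5

The best approximation g ∈ W is the orthogonal projection of f onto W. Writing g = a_0 + a_1 x + a_2 x^2, the coefficients solve the normal equations G · a = b where
  G_{ij} = <φ_i, φ_j> and b_i = <f, φ_i>, with φ_0 = 1, φ_1 = x, φ_2 = x^2.
G =
  [2, 0, 2/3]
  [0, 2/3, 0]
  [2/3, 0, 2/5],
b = (-2, 16/5, -6/5).
Solving gives a_0 = 0, a_1 = 24/5, a_2 = -3, so
  g(x) = -3*x^2 + 24*x/5.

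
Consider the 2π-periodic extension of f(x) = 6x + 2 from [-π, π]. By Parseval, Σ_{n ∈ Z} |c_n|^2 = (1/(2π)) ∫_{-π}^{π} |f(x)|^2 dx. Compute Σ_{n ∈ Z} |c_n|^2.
Σ |c_n|^2 = 12π^2 + 4

Expand and integrate term by term over [-π, π]:
  ∫ (6x)^2 dx = 36·(2π^3/3); ∫ 2·6·(2)·x dx = 0 (odd integrand); ∫ 2^2 dx = 4·2π.
So (1/(2π)) ∫_{-π}^{π} (6x + 2)^2 dx = 36π^2/3 + 4 = 12π^2 + 4.
Parseval ⇒ Σ |c_n|^2 = 12π^2 + 4.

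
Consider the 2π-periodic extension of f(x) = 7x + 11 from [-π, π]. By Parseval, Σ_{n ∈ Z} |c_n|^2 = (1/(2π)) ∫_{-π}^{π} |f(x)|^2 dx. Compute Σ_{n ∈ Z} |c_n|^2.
Σ |c_n|^2 = 49π^2/3 + 121

Expand and integrate term by term over [-π, π]:
  ∫ (7x)^2 dx = 49·(2π^3/3); ∫ 2·7·(11)·x dx = 0 (odd integrand); ∫ 11^2 dx = 121·2π.
So (1/(2π)) ∫_{-π}^{π} (7x + 11)^2 dx = 49π^2/3 + 121 = 49π^2/3 + 121.
Parseval ⇒ Σ |c_n|^2 = 49π^2/3 + 121.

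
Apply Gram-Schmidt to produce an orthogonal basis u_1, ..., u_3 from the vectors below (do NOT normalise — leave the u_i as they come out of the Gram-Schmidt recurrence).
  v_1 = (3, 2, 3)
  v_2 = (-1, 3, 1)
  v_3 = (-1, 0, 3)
Orthogonal basis:
  u_1 = (3, 2, 3)
  u_2 = (-20/11, 27/11, 2/11)
  u_3 = (-140/103, -120/103, 220/103)

Apply the Gram-Schmidt recurrence
  u_1 = v_1
  u_i = v_i − Σ_{j<i} ((v_i · u_j) / (u_j · u_j)) · u_j.

Step by step this gives:
  u_1 = (3, 2, 3)
  u_2 = (-20/11, 27/11, 2/11)
  u_3 = (-140/103, -120/103, 220/103)

Orthogonality check:
  u_2 · u_1 = 0 (should be 0)
  u_3 · u_1 = 0 (should be 0)
  u_3 · u_2 = 0 (should be 0)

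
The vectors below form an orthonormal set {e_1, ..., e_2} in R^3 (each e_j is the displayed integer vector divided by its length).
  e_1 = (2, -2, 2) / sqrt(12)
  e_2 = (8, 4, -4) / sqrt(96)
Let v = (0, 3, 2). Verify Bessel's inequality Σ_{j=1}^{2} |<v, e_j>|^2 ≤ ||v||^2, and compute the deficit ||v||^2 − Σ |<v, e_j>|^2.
Σ |<v, e_j>|^2 = 1/2; ||v||^2 = 13; deficit = 25/2

Write each e_j = u_j / sqrt(<u_j, u_j>) where u_j is the displayed integer vector. Then <v, e_j> = <v, u_j> / sqrt(<u_j, u_j>), so |<v, e_j>|^2 = <v, u_j>^2 / <u_j, u_j>.
Coefficients: <v, e_1> = -2/sqrt(12), <v, e_2> = 4/sqrt(96).
Square and sum: Σ |<v, e_j>|^2 = 1/2.
Compute ||v||^2 = v·v = 13.
Deficit = 13 − 1/2 = 25/2 ≥ 0, confirming Bessel's inequality. (The deficit equals ||v − Σ <v,e_j> e_j||^2, the squared distance from v to span{e_j}.)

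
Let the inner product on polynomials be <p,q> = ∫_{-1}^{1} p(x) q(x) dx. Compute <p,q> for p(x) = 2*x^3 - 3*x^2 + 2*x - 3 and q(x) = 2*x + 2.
<p,q> = -176/15

Expand the product: p(x)·q(x) = 4*x^4 - 2*x^3 - 2*x^2 - 2*x - 6.
∫_{-1}^{1} of each monomial x^k gives [2/(k+1) if k even, 0 if k odd]. Integrating term-by-term (or equivalently evaluating the antiderivative F(x) = 4*x^5/5 - x^4/2 - 2*x^3/3 - x^2 - 6*x at the endpoints):
  F(1) − F(−1) = -221/30 − (131/30) = -176/15.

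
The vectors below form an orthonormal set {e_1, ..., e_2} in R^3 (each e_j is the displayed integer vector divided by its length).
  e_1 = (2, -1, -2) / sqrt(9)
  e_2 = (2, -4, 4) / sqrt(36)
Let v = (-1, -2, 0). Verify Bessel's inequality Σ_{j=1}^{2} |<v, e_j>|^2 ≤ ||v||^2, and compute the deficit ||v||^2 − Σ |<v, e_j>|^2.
Σ |<v, e_j>|^2 = 1; ||v||^2 = 5; deficit = 4

Write each e_j = u_j / sqrt(<u_j, u_j>) where u_j is the displayed integer vector. Then <v, e_j> = <v, u_j> / sqrt(<u_j, u_j>), so |<v, e_j>|^2 = <v, u_j>^2 / <u_j, u_j>.
Coefficients: <v, e_1> = 0/sqrt(9), <v, e_2> = 6/sqrt(36).
Square and sum: Σ |<v, e_j>|^2 = 1.
Compute ||v||^2 = v·v = 5.
Deficit = 5 − 1 = 4 ≥ 0, confirming Bessel's inequality. (The deficit equals ||v − Σ <v,e_j> e_j||^2, the squared distance from v to span{e_j}.)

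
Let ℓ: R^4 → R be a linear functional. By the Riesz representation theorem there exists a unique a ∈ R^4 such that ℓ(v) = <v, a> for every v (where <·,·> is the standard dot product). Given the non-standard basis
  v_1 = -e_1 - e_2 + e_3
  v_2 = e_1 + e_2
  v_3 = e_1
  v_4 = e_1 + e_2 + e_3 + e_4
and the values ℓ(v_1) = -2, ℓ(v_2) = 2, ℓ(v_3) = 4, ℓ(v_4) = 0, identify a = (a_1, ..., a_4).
a = (4, -2, 0, -2)

Write a = (a_1, ..., a_4) in the standard basis. For each basis vector v_i, ℓ(v_i) = <v_i, a> is a linear equation in the a_j's. Collect the n equations into a matrix system V a = ℓ, where row i of V is v_i (expressed in the standard basis). Since V is invertible (lower-triangular with 1s on the diagonal, up to permutation), solve by back-substitution:
  V =
[[-1, -1, 1, 0],
 [1, 1, 0, 0],
 [1, 0, 0, 0],
 [1, 1, 1, 1]]
  V a = (-2, 2, 4, 0)
Solving gives a = (4, -2, 0, -2).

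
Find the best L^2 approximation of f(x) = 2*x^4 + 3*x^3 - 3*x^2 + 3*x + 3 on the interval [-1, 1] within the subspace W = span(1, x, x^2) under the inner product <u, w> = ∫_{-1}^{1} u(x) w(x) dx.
g(x) = -9*x^2/7 + 24*x/5 + 99/35

The best approximation g ∈ W is the orthogonal projection of f onto W. Writing g = a_0 + a_1 x + a_2 x^2, the coefficients solve the normal equations G · a = b where
  G_{ij} = <φ_i, φ_j> and b_i = <f, φ_i>, with φ_0 = 1, φ_1 = x, φ_2 = x^2.
G =
  [2, 0, 2/3]
  [0, 2/3, 0]
  [2/3, 0, 2/5],
b = (24/5, 16/5, 48/35).
Solving gives a_0 = 99/35, a_1 = 24/5, a_2 = -9/7, so
  g(x) = -9*x^2/7 + 24*x/5 + 99/35.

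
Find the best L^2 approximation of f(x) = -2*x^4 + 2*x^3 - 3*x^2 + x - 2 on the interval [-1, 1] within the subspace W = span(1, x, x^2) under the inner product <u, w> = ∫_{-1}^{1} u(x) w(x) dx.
g(x) = -33*x^2/7 + 11*x/5 - 64/35

The best approximation g ∈ W is the orthogonal projection of f onto W. Writing g = a_0 + a_1 x + a_2 x^2, the coefficients solve the normal equations G · a = b where
  G_{ij} = <φ_i, φ_j> and b_i = <f, φ_i>, with φ_0 = 1, φ_1 = x, φ_2 = x^2.
G =
  [2, 0, 2/3]
  [0, 2/3, 0]
  [2/3, 0, 2/5],
b = (-34/5, 22/15, -326/105).
Solving gives a_0 = -64/35, a_1 = 11/5, a_2 = -33/7, so
  g(x) = -33*x^2/7 + 11*x/5 - 64/35.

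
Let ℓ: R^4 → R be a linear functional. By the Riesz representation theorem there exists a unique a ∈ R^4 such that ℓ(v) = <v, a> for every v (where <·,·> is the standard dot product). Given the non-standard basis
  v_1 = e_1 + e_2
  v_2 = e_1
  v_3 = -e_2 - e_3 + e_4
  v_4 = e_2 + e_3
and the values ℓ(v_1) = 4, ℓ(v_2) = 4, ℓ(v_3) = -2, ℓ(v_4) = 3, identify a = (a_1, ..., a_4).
a = (4, 0, 3, 1)

Write a = (a_1, ..., a_4) in the standard basis. For each basis vector v_i, ℓ(v_i) = <v_i, a> is a linear equation in the a_j's. Collect the n equations into a matrix system V a = ℓ, where row i of V is v_i (expressed in the standard basis). Since V is invertible (lower-triangular with 1s on the diagonal, up to permutation), solve by back-substitution:
  V =
[[1, 1, 0, 0],
 [1, 0, 0, 0],
 [0, -1, -1, 1],
 [0, 1, 1, 0]]
  V a = (4, 4, -2, 3)
Solving gives a = (4, 0, 3, 1).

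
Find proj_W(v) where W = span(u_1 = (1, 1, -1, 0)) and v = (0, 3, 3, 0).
proj_W(v) = (0, 0, 0, 0)

Set up U = [u_1 | ... | u_1] ∈ R^(4×1). The projector onto W = col(U) is P = U (U^T U)^(-1) U^T.
Compute U^T U =
  [3],
and U^T v = (0).
Solve U^T U · c = U^T v for the coefficients: c = (0). The projection is proj_W(v) = U c.
Check: (v - proj_W(v)) · u_1 = 0  (should be 0).
Result: proj_W(v) = (0, 0, 0, 0).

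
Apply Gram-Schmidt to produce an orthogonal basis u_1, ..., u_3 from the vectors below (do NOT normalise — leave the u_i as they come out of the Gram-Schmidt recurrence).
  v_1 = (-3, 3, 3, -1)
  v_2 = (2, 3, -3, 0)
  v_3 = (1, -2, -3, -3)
Orthogonal basis:
  u_1 = (-3, 3, 3, -1)
  u_2 = (19/14, 51/14, -33/14, -3/14)
  u_3 = (-21/29, -41/58, -69/58, -102/29)

Apply the Gram-Schmidt recurrence
  u_1 = v_1
  u_i = v_i − Σ_{j<i} ((v_i · u_j) / (u_j · u_j)) · u_j.

Step by step this gives:
  u_1 = (-3, 3, 3, -1)
  u_2 = (19/14, 51/14, -33/14, -3/14)
  u_3 = (-21/29, -41/58, -69/58, -102/29)

Orthogonality check:
  u_2 · u_1 = 0 (should be 0)
  u_3 · u_1 = 0 (should be 0)
  u_3 · u_2 = 0 (should be 0)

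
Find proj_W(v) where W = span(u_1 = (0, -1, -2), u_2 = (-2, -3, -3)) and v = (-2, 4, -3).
proj_W(v) = (26/29, 4/29, -31/29)

Set up U = [u_1 | ... | u_2] ∈ R^(3×2). The projector onto W = col(U) is P = U (U^T U)^(-1) U^T.
Compute U^T U =
  [5, 9]
  [9, 22],
and U^T v = (2, 1).
Solve U^T U · c = U^T v for the coefficients: c = (35/29, -13/29). The projection is proj_W(v) = U c.
Check: (v - proj_W(v)) · u_1 = 0  (should be 0).
Check: (v - proj_W(v)) · u_2 = 0  (should be 0).
Result: proj_W(v) = (26/29, 4/29, -31/29).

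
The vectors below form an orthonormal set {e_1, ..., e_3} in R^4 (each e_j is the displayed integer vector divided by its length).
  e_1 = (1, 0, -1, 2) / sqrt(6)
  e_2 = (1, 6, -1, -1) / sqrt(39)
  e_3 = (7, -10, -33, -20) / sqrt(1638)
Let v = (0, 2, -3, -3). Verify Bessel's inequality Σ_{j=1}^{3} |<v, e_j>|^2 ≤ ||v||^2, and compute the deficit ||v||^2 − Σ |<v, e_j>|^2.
Σ |<v, e_j>|^2 = 1361/63; ||v||^2 = 22; deficit = 25/63

Write each e_j = u_j / sqrt(<u_j, u_j>) where u_j is the displayed integer vector. Then <v, e_j> = <v, u_j> / sqrt(<u_j, u_j>), so |<v, e_j>|^2 = <v, u_j>^2 / <u_j, u_j>.
Coefficients: <v, e_1> = -3/sqrt(6), <v, e_2> = 18/sqrt(39), <v, e_3> = 139/sqrt(1638).
Square and sum: Σ |<v, e_j>|^2 = 1361/63.
Compute ||v||^2 = v·v = 22.
Deficit = 22 − 1361/63 = 25/63 ≥ 0, confirming Bessel's inequality. (The deficit equals ||v − Σ <v,e_j> e_j||^2, the squared distance from v to span{e_j}.)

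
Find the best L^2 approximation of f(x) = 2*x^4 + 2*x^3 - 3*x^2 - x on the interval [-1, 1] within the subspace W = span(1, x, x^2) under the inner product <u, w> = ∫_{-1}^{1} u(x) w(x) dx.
g(x) = -9*x^2/7 + x/5 - 6/35

The best approximation g ∈ W is the orthogonal projection of f onto W. Writing g = a_0 + a_1 x + a_2 x^2, the coefficients solve the normal equations G · a = b where
  G_{ij} = <φ_i, φ_j> and b_i = <f, φ_i>, with φ_0 = 1, φ_1 = x, φ_2 = x^2.
G =
  [2, 0, 2/3]
  [0, 2/3, 0]
  [2/3, 0, 2/5],
b = (-6/5, 2/15, -22/35).
Solving gives a_0 = -6/35, a_1 = 1/5, a_2 = -9/7, so
  g(x) = -9*x^2/7 + x/5 - 6/35.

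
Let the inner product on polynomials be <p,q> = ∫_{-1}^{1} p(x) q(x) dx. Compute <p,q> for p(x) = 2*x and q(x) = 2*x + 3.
<p,q> = 8/3

Expand the product: p(x)·q(x) = 4*x^2 + 6*x.
∫_{-1}^{1} of each monomial x^k gives [2/(k+1) if k even, 0 if k odd]. Integrating term-by-term (or equivalently evaluating the antiderivative F(x) = 4*x^3/3 + 3*x^2 at the endpoints):
  F(1) − F(−1) = 13/3 − (5/3) = 8/3.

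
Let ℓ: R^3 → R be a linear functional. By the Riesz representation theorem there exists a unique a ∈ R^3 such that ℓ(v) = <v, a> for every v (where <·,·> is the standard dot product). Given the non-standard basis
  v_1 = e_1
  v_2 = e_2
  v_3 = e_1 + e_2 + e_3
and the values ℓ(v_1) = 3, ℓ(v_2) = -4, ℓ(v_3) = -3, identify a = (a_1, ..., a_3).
a = (3, -4, -2)

Write a = (a_1, ..., a_3) in the standard basis. For each basis vector v_i, ℓ(v_i) = <v_i, a> is a linear equation in the a_j's. Collect the n equations into a matrix system V a = ℓ, where row i of V is v_i (expressed in the standard basis). Since V is invertible (lower-triangular with 1s on the diagonal, up to permutation), solve by back-substitution:
  V =
[[1, 0, 0],
 [0, 1, 0],
 [1, 1, 1]]
  V a = (3, -4, -3)
Solving gives a = (3, -4, -2).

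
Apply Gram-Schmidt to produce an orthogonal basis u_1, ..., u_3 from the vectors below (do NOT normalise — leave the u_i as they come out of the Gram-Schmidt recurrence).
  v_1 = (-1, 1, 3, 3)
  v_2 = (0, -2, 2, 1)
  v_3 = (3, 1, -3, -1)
Orthogonal basis:
  u_1 = (-1, 1, 3, 3)
  u_2 = (7/20, -47/20, 19/20, -1/20)
  u_3 = (330/131, 30/131, -40/131, 140/131)

Apply the Gram-Schmidt recurrence
  u_1 = v_1
  u_i = v_i − Σ_{j<i} ((v_i · u_j) / (u_j · u_j)) · u_j.

Step by step this gives:
  u_1 = (-1, 1, 3, 3)
  u_2 = (7/20, -47/20, 19/20, -1/20)
  u_3 = (330/131, 30/131, -40/131, 140/131)

Orthogonality check:
  u_2 · u_1 = 0 (should be 0)
  u_3 · u_1 = 0 (should be 0)
  u_3 · u_2 = 0 (should be 0)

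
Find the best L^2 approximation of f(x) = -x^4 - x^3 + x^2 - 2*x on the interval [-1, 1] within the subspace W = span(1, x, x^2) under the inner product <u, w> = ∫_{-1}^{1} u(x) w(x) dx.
g(x) = x^2/7 - 13*x/5 + 3/35

The best approximation g ∈ W is the orthogonal projection of f onto W. Writing g = a_0 + a_1 x + a_2 x^2, the coefficients solve the normal equations G · a = b where
  G_{ij} = <φ_i, φ_j> and b_i = <f, φ_i>, with φ_0 = 1, φ_1 = x, φ_2 = x^2.
G =
  [2, 0, 2/3]
  [0, 2/3, 0]
  [2/3, 0, 2/5],
b = (4/15, -26/15, 4/35).
Solving gives a_0 = 3/35, a_1 = -13/5, a_2 = 1/7, so
  g(x) = x^2/7 - 13*x/5 + 3/35.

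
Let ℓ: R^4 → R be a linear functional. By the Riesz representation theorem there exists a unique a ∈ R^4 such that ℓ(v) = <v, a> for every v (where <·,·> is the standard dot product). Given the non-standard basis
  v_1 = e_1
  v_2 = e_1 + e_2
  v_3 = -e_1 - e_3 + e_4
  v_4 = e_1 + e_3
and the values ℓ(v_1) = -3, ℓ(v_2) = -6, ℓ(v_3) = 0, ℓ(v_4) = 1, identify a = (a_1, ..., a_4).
a = (-3, -3, 4, 1)

Write a = (a_1, ..., a_4) in the standard basis. For each basis vector v_i, ℓ(v_i) = <v_i, a> is a linear equation in the a_j's. Collect the n equations into a matrix system V a = ℓ, where row i of V is v_i (expressed in the standard basis). Since V is invertible (lower-triangular with 1s on the diagonal, up to permutation), solve by back-substitution:
  V =
[[1, 0, 0, 0],
 [1, 1, 0, 0],
 [-1, 0, -1, 1],
 [1, 0, 1, 0]]
  V a = (-3, -6, 0, 1)
Solving gives a = (-3, -3, 4, 1).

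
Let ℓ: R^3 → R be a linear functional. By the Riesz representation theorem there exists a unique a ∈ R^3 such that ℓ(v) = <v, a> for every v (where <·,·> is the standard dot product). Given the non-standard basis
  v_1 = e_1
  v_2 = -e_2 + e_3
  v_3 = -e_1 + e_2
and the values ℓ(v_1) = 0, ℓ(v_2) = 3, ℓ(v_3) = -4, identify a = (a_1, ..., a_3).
a = (0, -4, -1)

Write a = (a_1, ..., a_3) in the standard basis. For each basis vector v_i, ℓ(v_i) = <v_i, a> is a linear equation in the a_j's. Collect the n equations into a matrix system V a = ℓ, where row i of V is v_i (expressed in the standard basis). Since V is invertible (lower-triangular with 1s on the diagonal, up to permutation), solve by back-substitution:
  V =
[[1, 0, 0],
 [0, -1, 1],
 [-1, 1, 0]]
  V a = (0, 3, -4)
Solving gives a = (0, -4, -1).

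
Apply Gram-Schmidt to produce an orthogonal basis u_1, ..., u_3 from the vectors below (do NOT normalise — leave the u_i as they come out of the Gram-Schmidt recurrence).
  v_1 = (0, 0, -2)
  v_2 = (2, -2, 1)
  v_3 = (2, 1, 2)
Orthogonal basis:
  u_1 = (0, 0, -2)
  u_2 = (2, -2, 0)
  u_3 = (3/2, 3/2, 0)

Apply the Gram-Schmidt recurrence
  u_1 = v_1
  u_i = v_i − Σ_{j<i} ((v_i · u_j) / (u_j · u_j)) · u_j.

Step by step this gives:
  u_1 = (0, 0, -2)
  u_2 = (2, -2, 0)
  u_3 = (3/2, 3/2, 0)

Orthogonality check:
  u_2 · u_1 = 0 (should be 0)
  u_3 · u_1 = 0 (should be 0)
  u_3 · u_2 = 0 (should be 0)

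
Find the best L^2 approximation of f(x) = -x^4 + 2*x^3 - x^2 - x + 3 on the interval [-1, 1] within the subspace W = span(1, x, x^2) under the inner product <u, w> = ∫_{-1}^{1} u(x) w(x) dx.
g(x) = -13*x^2/7 + x/5 + 108/35

The best approximation g ∈ W is the orthogonal projection of f onto W. Writing g = a_0 + a_1 x + a_2 x^2, the coefficients solve the normal equations G · a = b where
  G_{ij} = <φ_i, φ_j> and b_i = <f, φ_i>, with φ_0 = 1, φ_1 = x, φ_2 = x^2.
G =
  [2, 0, 2/3]
  [0, 2/3, 0]
  [2/3, 0, 2/5],
b = (74/15, 2/15, 46/35).
Solving gives a_0 = 108/35, a_1 = 1/5, a_2 = -13/7, so
  g(x) = -13*x^2/7 + x/5 + 108/35.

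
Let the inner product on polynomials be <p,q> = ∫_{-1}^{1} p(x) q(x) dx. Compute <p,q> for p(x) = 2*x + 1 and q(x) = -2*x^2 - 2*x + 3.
<p,q> = 2

Expand the product: p(x)·q(x) = -4*x^3 - 6*x^2 + 4*x + 3.
∫_{-1}^{1} of each monomial x^k gives [2/(k+1) if k even, 0 if k odd]. Integrating term-by-term (or equivalently evaluating the antiderivative F(x) = -x^4 - 2*x^3 + 2*x^2 + 3*x at the endpoints):
  F(1) − F(−1) = 2 − (0) = 2.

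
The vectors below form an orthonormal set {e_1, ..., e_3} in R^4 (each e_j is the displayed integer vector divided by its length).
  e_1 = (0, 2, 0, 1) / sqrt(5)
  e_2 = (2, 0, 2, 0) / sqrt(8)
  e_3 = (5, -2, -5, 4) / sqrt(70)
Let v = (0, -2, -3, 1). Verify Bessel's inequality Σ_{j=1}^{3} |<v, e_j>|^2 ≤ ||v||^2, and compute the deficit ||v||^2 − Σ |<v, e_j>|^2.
Σ |<v, e_j>|^2 = 97/7; ||v||^2 = 14; deficit = 1/7

Write each e_j = u_j / sqrt(<u_j, u_j>) where u_j is the displayed integer vector. Then <v, e_j> = <v, u_j> / sqrt(<u_j, u_j>), so |<v, e_j>|^2 = <v, u_j>^2 / <u_j, u_j>.
Coefficients: <v, e_1> = -3/sqrt(5), <v, e_2> = -6/sqrt(8), <v, e_3> = 23/sqrt(70).
Square and sum: Σ |<v, e_j>|^2 = 97/7.
Compute ||v||^2 = v·v = 14.
Deficit = 14 − 97/7 = 1/7 ≥ 0, confirming Bessel's inequality. (The deficit equals ||v − Σ <v,e_j> e_j||^2, the squared distance from v to span{e_j}.)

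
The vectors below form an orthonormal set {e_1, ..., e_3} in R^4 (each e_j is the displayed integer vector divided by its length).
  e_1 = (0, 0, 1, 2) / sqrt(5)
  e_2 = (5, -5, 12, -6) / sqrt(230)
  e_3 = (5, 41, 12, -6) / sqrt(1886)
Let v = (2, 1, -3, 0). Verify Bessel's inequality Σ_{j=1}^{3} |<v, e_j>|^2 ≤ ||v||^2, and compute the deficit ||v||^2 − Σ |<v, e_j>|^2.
Σ |<v, e_j>|^2 = 250/41; ||v||^2 = 14; deficit = 324/41

Write each e_j = u_j / sqrt(<u_j, u_j>) where u_j is the displayed integer vector. Then <v, e_j> = <v, u_j> / sqrt(<u_j, u_j>), so |<v, e_j>|^2 = <v, u_j>^2 / <u_j, u_j>.
Coefficients: <v, e_1> = -3/sqrt(5), <v, e_2> = -31/sqrt(230), <v, e_3> = 15/sqrt(1886).
Square and sum: Σ |<v, e_j>|^2 = 250/41.
Compute ||v||^2 = v·v = 14.
Deficit = 14 − 250/41 = 324/41 ≥ 0, confirming Bessel's inequality. (The deficit equals ||v − Σ <v,e_j> e_j||^2, the squared distance from v to span{e_j}.)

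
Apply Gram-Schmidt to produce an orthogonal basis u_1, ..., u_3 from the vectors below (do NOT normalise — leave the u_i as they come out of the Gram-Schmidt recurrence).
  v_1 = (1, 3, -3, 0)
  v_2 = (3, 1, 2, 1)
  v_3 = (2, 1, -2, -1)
Orthogonal basis:
  u_1 = (1, 3, -3, 0)
  u_2 = (3, 1, 2, 1)
  u_3 = (97/95, -248/285, -151/285, -17/15)

Apply the Gram-Schmidt recurrence
  u_1 = v_1
  u_i = v_i − Σ_{j<i} ((v_i · u_j) / (u_j · u_j)) · u_j.

Step by step this gives:
  u_1 = (1, 3, -3, 0)
  u_2 = (3, 1, 2, 1)
  u_3 = (97/95, -248/285, -151/285, -17/15)

Orthogonality check:
  u_2 · u_1 = 0 (should be 0)
  u_3 · u_1 = 0 (should be 0)
  u_3 · u_2 = 0 (should be 0)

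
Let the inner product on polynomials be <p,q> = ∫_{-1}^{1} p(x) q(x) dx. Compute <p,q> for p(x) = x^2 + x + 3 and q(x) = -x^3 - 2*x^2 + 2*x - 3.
<p,q> = -358/15

Expand the product: p(x)·q(x) = -x^5 - 3*x^4 - 3*x^3 - 7*x^2 + 3*x - 9.
∫_{-1}^{1} of each monomial x^k gives [2/(k+1) if k even, 0 if k odd]. Integrating term-by-term (or equivalently evaluating the antiderivative F(x) = -x^6/6 - 3*x^5/5 - 3*x^4/4 - 7*x^3/3 + 3*x^2/2 - 9*x at the endpoints):
  F(1) − F(−1) = -227/20 − (751/60) = -358/15.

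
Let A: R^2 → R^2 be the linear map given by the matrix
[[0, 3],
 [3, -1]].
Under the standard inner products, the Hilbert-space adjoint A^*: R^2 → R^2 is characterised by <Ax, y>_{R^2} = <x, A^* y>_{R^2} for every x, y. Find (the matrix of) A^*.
A^* = A^T =
[[0, 3],
 [3, -1]]

For real matrices with standard dot products, the defining identity <Ax, y> = <x, A^* y> gives (Ax)^T y = x^T (A^*) y, i.e. x^T A^T y = x^T (A^*) y. Since this holds for all x, y, we must have A^* = A^T. Therefore
A^* =
[[0, 3],
 [3, -1]].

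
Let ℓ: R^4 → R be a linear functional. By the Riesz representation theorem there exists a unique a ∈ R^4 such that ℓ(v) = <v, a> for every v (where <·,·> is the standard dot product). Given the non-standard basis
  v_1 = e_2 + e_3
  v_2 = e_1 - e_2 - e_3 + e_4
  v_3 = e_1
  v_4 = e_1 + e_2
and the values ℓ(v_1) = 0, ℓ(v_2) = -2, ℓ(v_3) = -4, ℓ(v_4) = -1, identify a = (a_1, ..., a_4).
a = (-4, 3, -3, 2)

Write a = (a_1, ..., a_4) in the standard basis. For each basis vector v_i, ℓ(v_i) = <v_i, a> is a linear equation in the a_j's. Collect the n equations into a matrix system V a = ℓ, where row i of V is v_i (expressed in the standard basis). Since V is invertible (lower-triangular with 1s on the diagonal, up to permutation), solve by back-substitution:
  V =
[[0, 1, 1, 0],
 [1, -1, -1, 1],
 [1, 0, 0, 0],
 [1, 1, 0, 0]]
  V a = (0, -2, -4, -1)
Solving gives a = (-4, 3, -3, 2).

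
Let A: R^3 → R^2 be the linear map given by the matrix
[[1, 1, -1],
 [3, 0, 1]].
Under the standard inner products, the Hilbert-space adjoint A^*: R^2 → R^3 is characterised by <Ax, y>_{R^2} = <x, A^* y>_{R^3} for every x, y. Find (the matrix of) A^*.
A^* = A^T =
[[1, 3],
 [1, 0],
 [-1, 1]]

For real matrices with standard dot products, the defining identity <Ax, y> = <x, A^* y> gives (Ax)^T y = x^T (A^*) y, i.e. x^T A^T y = x^T (A^*) y. Since this holds for all x, y, we must have A^* = A^T. Therefore
A^* =
[[1, 3],
 [1, 0],
 [-1, 1]].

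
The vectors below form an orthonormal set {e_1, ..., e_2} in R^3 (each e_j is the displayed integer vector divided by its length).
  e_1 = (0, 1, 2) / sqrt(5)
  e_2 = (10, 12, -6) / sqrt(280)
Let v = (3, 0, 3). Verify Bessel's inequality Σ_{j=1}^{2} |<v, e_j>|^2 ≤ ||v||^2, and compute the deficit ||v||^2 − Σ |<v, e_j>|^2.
Σ |<v, e_j>|^2 = 54/7; ||v||^2 = 18; deficit = 72/7

Write each e_j = u_j / sqrt(<u_j, u_j>) where u_j is the displayed integer vector. Then <v, e_j> = <v, u_j> / sqrt(<u_j, u_j>), so |<v, e_j>|^2 = <v, u_j>^2 / <u_j, u_j>.
Coefficients: <v, e_1> = 6/sqrt(5), <v, e_2> = 12/sqrt(280).
Square and sum: Σ |<v, e_j>|^2 = 54/7.
Compute ||v||^2 = v·v = 18.
Deficit = 18 − 54/7 = 72/7 ≥ 0, confirming Bessel's inequality. (The deficit equals ||v − Σ <v,e_j> e_j||^2, the squared distance from v to span{e_j}.)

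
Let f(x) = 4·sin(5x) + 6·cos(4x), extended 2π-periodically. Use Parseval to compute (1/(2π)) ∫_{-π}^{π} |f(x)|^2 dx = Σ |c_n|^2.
Σ |c_n|^2 = 26

Expand |f|^2 and use orthogonality of {sin(nx), cos(mx)} on [-π, π]:
  ∫_{-π}^{π} sin(nx)^2 dx = π, ∫ cos(mx)^2 dx = π, and cross terms integrate to 0.
So ∫_{-π}^{π} f(x)^2 dx = 4^2 · π + 6^2 · π = (16 + 36)π.
Divide by 2π: (16 + 36)/2 = 26.
By Parseval, this equals Σ |c_n|^2.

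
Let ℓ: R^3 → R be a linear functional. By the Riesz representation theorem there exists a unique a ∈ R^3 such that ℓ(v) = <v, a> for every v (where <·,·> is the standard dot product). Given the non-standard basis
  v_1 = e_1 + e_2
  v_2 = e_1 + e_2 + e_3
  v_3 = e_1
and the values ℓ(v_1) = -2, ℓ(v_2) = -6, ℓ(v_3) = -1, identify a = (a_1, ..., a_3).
a = (-1, -1, -4)

Write a = (a_1, ..., a_3) in the standard basis. For each basis vector v_i, ℓ(v_i) = <v_i, a> is a linear equation in the a_j's. Collect the n equations into a matrix system V a = ℓ, where row i of V is v_i (expressed in the standard basis). Since V is invertible (lower-triangular with 1s on the diagonal, up to permutation), solve by back-substitution:
  V =
[[1, 1, 0],
 [1, 1, 1],
 [1, 0, 0]]
  V a = (-2, -6, -1)
Solving gives a = (-1, -1, -4).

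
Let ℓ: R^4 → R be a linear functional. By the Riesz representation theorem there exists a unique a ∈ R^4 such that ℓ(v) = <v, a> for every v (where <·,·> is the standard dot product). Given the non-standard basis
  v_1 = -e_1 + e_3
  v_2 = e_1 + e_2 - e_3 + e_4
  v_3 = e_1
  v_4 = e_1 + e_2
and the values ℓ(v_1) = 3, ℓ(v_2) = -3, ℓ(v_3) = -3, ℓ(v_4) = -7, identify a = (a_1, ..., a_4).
a = (-3, -4, 0, 4)

Write a = (a_1, ..., a_4) in the standard basis. For each basis vector v_i, ℓ(v_i) = <v_i, a> is a linear equation in the a_j's. Collect the n equations into a matrix system V a = ℓ, where row i of V is v_i (expressed in the standard basis). Since V is invertible (lower-triangular with 1s on the diagonal, up to permutation), solve by back-substitution:
  V =
[[-1, 0, 1, 0],
 [1, 1, -1, 1],
 [1, 0, 0, 0],
 [1, 1, 0, 0]]
  V a = (3, -3, -3, -7)
Solving gives a = (-3, -4, 0, 4).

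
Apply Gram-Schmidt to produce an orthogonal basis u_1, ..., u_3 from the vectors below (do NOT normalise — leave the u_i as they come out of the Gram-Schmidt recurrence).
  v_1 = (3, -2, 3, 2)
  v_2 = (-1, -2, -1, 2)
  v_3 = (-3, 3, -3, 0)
Orthogonal basis:
  u_1 = (3, -2, 3, 2)
  u_2 = (-16/13, -24/13, -16/13, 24/13)
  u_3 = (0, 3/2, 0, 3/2)

Apply the Gram-Schmidt recurrence
  u_1 = v_1
  u_i = v_i − Σ_{j<i} ((v_i · u_j) / (u_j · u_j)) · u_j.

Step by step this gives:
  u_1 = (3, -2, 3, 2)
  u_2 = (-16/13, -24/13, -16/13, 24/13)
  u_3 = (0, 3/2, 0, 3/2)

Orthogonality check:
  u_2 · u_1 = 0 (should be 0)
  u_3 · u_1 = 0 (should be 0)
  u_3 · u_2 = 0 (should be 0)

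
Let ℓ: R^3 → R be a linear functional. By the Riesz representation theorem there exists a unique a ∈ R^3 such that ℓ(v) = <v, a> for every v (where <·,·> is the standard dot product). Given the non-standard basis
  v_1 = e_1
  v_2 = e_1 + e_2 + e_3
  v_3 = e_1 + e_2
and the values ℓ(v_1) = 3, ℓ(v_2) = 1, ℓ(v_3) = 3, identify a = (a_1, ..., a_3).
a = (3, 0, -2)

Write a = (a_1, ..., a_3) in the standard basis. For each basis vector v_i, ℓ(v_i) = <v_i, a> is a linear equation in the a_j's. Collect the n equations into a matrix system V a = ℓ, where row i of V is v_i (expressed in the standard basis). Since V is invertible (lower-triangular with 1s on the diagonal, up to permutation), solve by back-substitution:
  V =
[[1, 0, 0],
 [1, 1, 1],
 [1, 1, 0]]
  V a = (3, 1, 3)
Solving gives a = (3, 0, -2).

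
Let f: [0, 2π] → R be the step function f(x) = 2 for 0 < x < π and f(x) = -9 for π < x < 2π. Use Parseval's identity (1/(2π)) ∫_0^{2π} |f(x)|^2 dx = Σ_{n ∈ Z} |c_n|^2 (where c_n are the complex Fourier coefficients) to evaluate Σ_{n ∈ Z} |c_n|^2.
Σ |c_n|^2 = 85/2

Parseval equates the L^2 energy of f (normalised by 1/(2π)) with the ℓ^2 sum of its Fourier coefficients: (1/(2π)) ∫_0^{2π} |f|^2 = Σ |c_n|^2.
Compute the left side: (1/(2π)) [∫_0^π 2^2 dx + ∫_π^{2π} (-9)^2 dx] = (1/(2π)) · (4π + 81π) = (4 + 81)/2 = 85/2.
So Σ_{n ∈ Z} |c_n|^2 = 85/2.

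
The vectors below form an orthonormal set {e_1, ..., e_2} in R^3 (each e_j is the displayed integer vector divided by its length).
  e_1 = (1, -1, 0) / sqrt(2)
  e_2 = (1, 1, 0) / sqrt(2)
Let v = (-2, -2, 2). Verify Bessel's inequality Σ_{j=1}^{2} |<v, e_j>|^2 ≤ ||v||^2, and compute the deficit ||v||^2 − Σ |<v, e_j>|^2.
Σ |<v, e_j>|^2 = 8; ||v||^2 = 12; deficit = 4

Write each e_j = u_j / sqrt(<u_j, u_j>) where u_j is the displayed integer vector. Then <v, e_j> = <v, u_j> / sqrt(<u_j, u_j>), so |<v, e_j>|^2 = <v, u_j>^2 / <u_j, u_j>.
Coefficients: <v, e_1> = 0/sqrt(2), <v, e_2> = -4/sqrt(2).
Square and sum: Σ |<v, e_j>|^2 = 8.
Compute ||v||^2 = v·v = 12.
Deficit = 12 − 8 = 4 ≥ 0, confirming Bessel's inequality. (The deficit equals ||v − Σ <v,e_j> e_j||^2, the squared distance from v to span{e_j}.)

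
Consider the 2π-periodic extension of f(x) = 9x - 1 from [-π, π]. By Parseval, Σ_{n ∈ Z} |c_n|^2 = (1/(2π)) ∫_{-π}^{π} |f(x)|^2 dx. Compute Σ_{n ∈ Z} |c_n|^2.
Σ |c_n|^2 = 27π^2 + 1

Expand and integrate term by term over [-π, π]:
  ∫ (9x)^2 dx = 81·(2π^3/3); ∫ 2·9·(-1)·x dx = 0 (odd integrand); ∫ (-1)^2 dx = 1·2π.
So (1/(2π)) ∫_{-π}^{π} (9x - 1)^2 dx = 81π^2/3 + 1 = 27π^2 + 1.
Parseval ⇒ Σ |c_n|^2 = 27π^2 + 1.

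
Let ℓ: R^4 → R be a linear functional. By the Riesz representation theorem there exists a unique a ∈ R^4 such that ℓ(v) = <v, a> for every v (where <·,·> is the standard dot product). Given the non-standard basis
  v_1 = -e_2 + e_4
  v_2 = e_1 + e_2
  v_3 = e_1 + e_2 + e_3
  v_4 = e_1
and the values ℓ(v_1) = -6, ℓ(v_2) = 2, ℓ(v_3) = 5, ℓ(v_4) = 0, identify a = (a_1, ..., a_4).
a = (0, 2, 3, -4)

Write a = (a_1, ..., a_4) in the standard basis. For each basis vector v_i, ℓ(v_i) = <v_i, a> is a linear equation in the a_j's. Collect the n equations into a matrix system V a = ℓ, where row i of V is v_i (expressed in the standard basis). Since V is invertible (lower-triangular with 1s on the diagonal, up to permutation), solve by back-substitution:
  V =
[[0, -1, 0, 1],
 [1, 1, 0, 0],
 [1, 1, 1, 0],
 [1, 0, 0, 0]]
  V a = (-6, 2, 5, 0)
Solving gives a = (0, 2, 3, -4).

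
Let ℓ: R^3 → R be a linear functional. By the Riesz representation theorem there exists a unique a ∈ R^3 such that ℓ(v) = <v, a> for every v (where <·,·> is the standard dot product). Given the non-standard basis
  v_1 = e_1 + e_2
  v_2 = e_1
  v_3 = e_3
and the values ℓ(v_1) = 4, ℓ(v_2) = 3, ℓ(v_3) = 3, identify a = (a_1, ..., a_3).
a = (3, 1, 3)

Write a = (a_1, ..., a_3) in the standard basis. For each basis vector v_i, ℓ(v_i) = <v_i, a> is a linear equation in the a_j's. Collect the n equations into a matrix system V a = ℓ, where row i of V is v_i (expressed in the standard basis). Since V is invertible (lower-triangular with 1s on the diagonal, up to permutation), solve by back-substitution:
  V =
[[1, 1, 0],
 [1, 0, 0],
 [0, 0, 1]]
  V a = (4, 3, 3)
Solving gives a = (3, 1, 3).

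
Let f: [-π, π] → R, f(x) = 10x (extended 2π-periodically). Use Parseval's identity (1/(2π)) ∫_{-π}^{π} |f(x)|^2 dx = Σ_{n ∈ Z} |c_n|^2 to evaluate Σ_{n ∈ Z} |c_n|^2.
Σ |c_n|^2 = 100π^2/3

Expand and integrate term by term over [-π, π]:
  ∫ (10x)^2 dx = 100·(2π^3/3); ∫ 2·10·(0)·x dx = 0 (odd integrand); ∫ 0^2 dx = 0·2π.
So (1/(2π)) ∫_{-π}^{π} (10x)^2 dx = 100π^2/3 + 0 = 100π^2/3.
Parseval ⇒ Σ |c_n|^2 = 100π^2/3.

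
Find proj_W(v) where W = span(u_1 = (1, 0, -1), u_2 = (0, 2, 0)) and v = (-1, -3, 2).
proj_W(v) = (-3/2, -3, 3/2)

Set up U = [u_1 | ... | u_2] ∈ R^(3×2). The projector onto W = col(U) is P = U (U^T U)^(-1) U^T.
Compute U^T U =
  [2, 0]
  [0, 4],
and U^T v = (-3, -6).
Solve U^T U · c = U^T v for the coefficients: c = (-3/2, -3/2). The projection is proj_W(v) = U c.
Check: (v - proj_W(v)) · u_1 = 0  (should be 0).
Check: (v - proj_W(v)) · u_2 = 0  (should be 0).
Result: proj_W(v) = (-3/2, -3, 3/2).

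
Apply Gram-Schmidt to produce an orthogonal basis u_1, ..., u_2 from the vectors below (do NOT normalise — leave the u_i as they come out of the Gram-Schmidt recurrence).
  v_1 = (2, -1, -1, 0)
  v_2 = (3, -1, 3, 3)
Orthogonal basis:
  u_1 = (2, -1, -1, 0)
  u_2 = (5/3, -1/3, 11/3, 3)

Apply the Gram-Schmidt recurrence
  u_1 = v_1
  u_i = v_i − Σ_{j<i} ((v_i · u_j) / (u_j · u_j)) · u_j.

Step by step this gives:
  u_1 = (2, -1, -1, 0)
  u_2 = (5/3, -1/3, 11/3, 3)

Orthogonality check:
  u_2 · u_1 = 0 (should be 0)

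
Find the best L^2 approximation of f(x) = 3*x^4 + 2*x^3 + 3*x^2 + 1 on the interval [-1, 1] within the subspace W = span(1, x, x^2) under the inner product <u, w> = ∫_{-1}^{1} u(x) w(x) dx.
g(x) = 39*x^2/7 + 6*x/5 + 26/35

The best approximation g ∈ W is the orthogonal projection of f onto W. Writing g = a_0 + a_1 x + a_2 x^2, the coefficients solve the normal equations G · a = b where
  G_{ij} = <φ_i, φ_j> and b_i = <f, φ_i>, with φ_0 = 1, φ_1 = x, φ_2 = x^2.
G =
  [2, 0, 2/3]
  [0, 2/3, 0]
  [2/3, 0, 2/5],
b = (26/5, 4/5, 286/105).
Solving gives a_0 = 26/35, a_1 = 6/5, a_2 = 39/7, so
  g(x) = 39*x^2/7 + 6*x/5 + 26/35.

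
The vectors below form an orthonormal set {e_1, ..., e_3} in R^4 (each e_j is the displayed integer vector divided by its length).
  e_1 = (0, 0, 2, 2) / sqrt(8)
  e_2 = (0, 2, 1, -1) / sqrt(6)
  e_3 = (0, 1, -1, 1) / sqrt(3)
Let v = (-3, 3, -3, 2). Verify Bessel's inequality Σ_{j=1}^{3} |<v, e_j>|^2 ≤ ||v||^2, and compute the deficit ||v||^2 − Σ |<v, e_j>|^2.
Σ |<v, e_j>|^2 = 22; ||v||^2 = 31; deficit = 9

Write each e_j = u_j / sqrt(<u_j, u_j>) where u_j is the displayed integer vector. Then <v, e_j> = <v, u_j> / sqrt(<u_j, u_j>), so |<v, e_j>|^2 = <v, u_j>^2 / <u_j, u_j>.
Coefficients: <v, e_1> = -2/sqrt(8), <v, e_2> = 1/sqrt(6), <v, e_3> = 8/sqrt(3).
Square and sum: Σ |<v, e_j>|^2 = 22.
Compute ||v||^2 = v·v = 31.
Deficit = 31 − 22 = 9 ≥ 0, confirming Bessel's inequality. (The deficit equals ||v − Σ <v,e_j> e_j||^2, the squared distance from v to span{e_j}.)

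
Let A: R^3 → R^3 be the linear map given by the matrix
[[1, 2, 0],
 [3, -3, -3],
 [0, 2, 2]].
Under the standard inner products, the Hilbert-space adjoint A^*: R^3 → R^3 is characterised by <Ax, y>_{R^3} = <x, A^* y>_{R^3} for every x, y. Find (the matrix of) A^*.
A^* = A^T =
[[1, 3, 0],
 [2, -3, 2],
 [0, -3, 2]]

For real matrices with standard dot products, the defining identity <Ax, y> = <x, A^* y> gives (Ax)^T y = x^T (A^*) y, i.e. x^T A^T y = x^T (A^*) y. Since this holds for all x, y, we must have A^* = A^T. Therefore
A^* =
[[1, 3, 0],
 [2, -3, 2],
 [0, -3, 2]].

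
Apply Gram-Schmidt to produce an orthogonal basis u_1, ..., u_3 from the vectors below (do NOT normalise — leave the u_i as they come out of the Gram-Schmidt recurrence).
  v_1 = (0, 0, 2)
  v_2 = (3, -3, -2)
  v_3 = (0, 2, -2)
Orthogonal basis:
  u_1 = (0, 0, 2)
  u_2 = (3, -3, 0)
  u_3 = (1, 1, 0)

Apply the Gram-Schmidt recurrence
  u_1 = v_1
  u_i = v_i − Σ_{j<i} ((v_i · u_j) / (u_j · u_j)) · u_j.

Step by step this gives:
  u_1 = (0, 0, 2)
  u_2 = (3, -3, 0)
  u_3 = (1, 1, 0)

Orthogonality check:
  u_2 · u_1 = 0 (should be 0)
  u_3 · u_1 = 0 (should be 0)
  u_3 · u_2 = 0 (should be 0)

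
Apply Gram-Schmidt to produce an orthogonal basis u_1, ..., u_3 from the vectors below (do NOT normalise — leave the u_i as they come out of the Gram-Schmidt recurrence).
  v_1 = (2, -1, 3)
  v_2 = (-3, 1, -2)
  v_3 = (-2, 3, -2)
Orthogonal basis:
  u_1 = (2, -1, 3)
  u_2 = (-8/7, 1/14, 11/14)
  u_3 = (11/27, 55/27, 11/27)

Apply the Gram-Schmidt recurrence
  u_1 = v_1
  u_i = v_i − Σ_{j<i} ((v_i · u_j) / (u_j · u_j)) · u_j.

Step by step this gives:
  u_1 = (2, -1, 3)
  u_2 = (-8/7, 1/14, 11/14)
  u_3 = (11/27, 55/27, 11/27)

Orthogonality check:
  u_2 · u_1 = 0 (should be 0)
  u_3 · u_1 = 0 (should be 0)
  u_3 · u_2 = 0 (should be 0)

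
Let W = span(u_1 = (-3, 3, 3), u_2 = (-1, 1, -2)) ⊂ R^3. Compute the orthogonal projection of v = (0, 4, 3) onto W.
proj_W(v) = (-2, 2, 3)

Set up U = [u_1 | ... | u_2] ∈ R^(3×2). The projector onto W = col(U) is P = U (U^T U)^(-1) U^T.
Compute U^T U =
  [27, 0]
  [0, 6],
and U^T v = (21, -2).
Solve U^T U · c = U^T v for the coefficients: c = (7/9, -1/3). The projection is proj_W(v) = U c.
Check: (v - proj_W(v)) · u_1 = 0  (should be 0).
Check: (v - proj_W(v)) · u_2 = 0  (should be 0).
Result: proj_W(v) = (-2, 2, 3).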